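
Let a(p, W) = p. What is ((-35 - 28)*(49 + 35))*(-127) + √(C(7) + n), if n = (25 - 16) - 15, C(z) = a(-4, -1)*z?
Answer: 672084 + I*√34 ≈ 6.7208e+5 + 5.831*I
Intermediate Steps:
C(z) = -4*z
n = -6 (n = 9 - 15 = -6)
((-35 - 28)*(49 + 35))*(-127) + √(C(7) + n) = ((-35 - 28)*(49 + 35))*(-127) + √(-4*7 - 6) = -63*84*(-127) + √(-28 - 6) = -5292*(-127) + √(-34) = 672084 + I*√34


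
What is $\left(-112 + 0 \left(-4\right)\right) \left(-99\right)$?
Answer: $11088$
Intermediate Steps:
$\left(-112 + 0 \left(-4\right)\right) \left(-99\right) = \left(-112 + 0\right) \left(-99\right) = \left(-112\right) \left(-99\right) = 11088$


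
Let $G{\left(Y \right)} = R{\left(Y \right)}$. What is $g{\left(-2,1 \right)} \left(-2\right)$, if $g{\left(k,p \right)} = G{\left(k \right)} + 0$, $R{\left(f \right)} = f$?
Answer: $4$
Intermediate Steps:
$G{\left(Y \right)} = Y$
$g{\left(k,p \right)} = k$ ($g{\left(k,p \right)} = k + 0 = k$)
$g{\left(-2,1 \right)} \left(-2\right) = \left(-2\right) \left(-2\right) = 4$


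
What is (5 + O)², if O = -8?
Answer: 9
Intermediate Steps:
(5 + O)² = (5 - 8)² = (-3)² = 9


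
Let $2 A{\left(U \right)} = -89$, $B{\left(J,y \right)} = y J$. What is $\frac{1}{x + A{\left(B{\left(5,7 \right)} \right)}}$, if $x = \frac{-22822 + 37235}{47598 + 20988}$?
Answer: $- \frac{69}{3056} \approx -0.022579$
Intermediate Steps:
$B{\left(J,y \right)} = J y$
$A{\left(U \right)} = - \frac{89}{2}$ ($A{\left(U \right)} = \frac{1}{2} \left(-89\right) = - \frac{89}{2}$)
$x = \frac{29}{138}$ ($x = \frac{14413}{68586} = 14413 \cdot \frac{1}{68586} = \frac{29}{138} \approx 0.21014$)
$\frac{1}{x + A{\left(B{\left(5,7 \right)} \right)}} = \frac{1}{\frac{29}{138} - \frac{89}{2}} = \frac{1}{- \frac{3056}{69}} = - \frac{69}{3056}$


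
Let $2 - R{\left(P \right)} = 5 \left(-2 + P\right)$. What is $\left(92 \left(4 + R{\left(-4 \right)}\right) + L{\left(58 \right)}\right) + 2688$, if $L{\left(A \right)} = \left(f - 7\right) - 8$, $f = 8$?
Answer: $5993$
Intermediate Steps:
$R{\left(P \right)} = 12 - 5 P$ ($R{\left(P \right)} = 2 - 5 \left(-2 + P\right) = 2 - \left(-10 + 5 P\right) = 12 - 5 P$)
$L{\left(A \right)} = -7$ ($L{\left(A \right)} = \left(8 - 7\right) - 8 = 1 - 8 = -7$)
$\left(92 \left(4 + R{\left(-4 \right)}\right) + L{\left(58 \right)}\right) + 2688 = \left(92 \left(4 + \left(12 - -20\right)\right) - 7\right) + 2688 = \left(92 \left(4 + \left(12 + 20\right)\right) - 7\right) + 2688 = \left(92 \left(4 + 32\right) - 7\right) + 2688 = \left(92 \cdot 36 - 7\right) + 2688 = \left(3312 - 7\right) + 2688 = 3305 + 2688 = 5993$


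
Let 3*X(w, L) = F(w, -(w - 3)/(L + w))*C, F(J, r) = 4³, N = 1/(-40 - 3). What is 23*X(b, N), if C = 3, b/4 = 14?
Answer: 1472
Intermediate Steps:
b = 56 (b = 4*14 = 56)
N = -1/43 (N = 1/(-43) = -1/43 ≈ -0.023256)
F(J, r) = 64
X(w, L) = 64 (X(w, L) = (64*3)/3 = (⅓)*192 = 64)
23*X(b, N) = 23*64 = 1472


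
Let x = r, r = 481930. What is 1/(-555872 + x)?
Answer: -1/73942 ≈ -1.3524e-5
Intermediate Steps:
x = 481930
1/(-555872 + x) = 1/(-555872 + 481930) = 1/(-73942) = -1/73942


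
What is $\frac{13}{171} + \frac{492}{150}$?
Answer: $\frac{14347}{4275} \approx 3.356$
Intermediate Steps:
$\frac{13}{171} + \frac{492}{150} = 13 \cdot \frac{1}{171} + 492 \cdot \frac{1}{150} = \frac{13}{171} + \frac{82}{25} = \frac{14347}{4275}$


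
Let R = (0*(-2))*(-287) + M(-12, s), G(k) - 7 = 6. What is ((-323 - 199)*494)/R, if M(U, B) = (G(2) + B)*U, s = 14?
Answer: 7163/9 ≈ 795.89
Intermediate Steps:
G(k) = 13 (G(k) = 7 + 6 = 13)
M(U, B) = U*(13 + B) (M(U, B) = (13 + B)*U = U*(13 + B))
R = -324 (R = (0*(-2))*(-287) - 12*(13 + 14) = 0*(-287) - 12*27 = 0 - 324 = -324)
((-323 - 199)*494)/R = ((-323 - 199)*494)/(-324) = -522*494*(-1/324) = -257868*(-1/324) = 7163/9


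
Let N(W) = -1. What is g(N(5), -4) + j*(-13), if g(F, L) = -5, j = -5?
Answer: 60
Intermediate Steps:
g(N(5), -4) + j*(-13) = -5 - 5*(-13) = -5 + 65 = 60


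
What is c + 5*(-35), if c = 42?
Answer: -133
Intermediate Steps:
c + 5*(-35) = 42 + 5*(-35) = 42 - 175 = -133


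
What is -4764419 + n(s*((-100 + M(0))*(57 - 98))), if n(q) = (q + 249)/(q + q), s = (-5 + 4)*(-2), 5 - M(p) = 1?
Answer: -25003668205/5248 ≈ -4.7644e+6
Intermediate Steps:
M(p) = 4 (M(p) = 5 - 1*1 = 5 - 1 = 4)
s = 2 (s = -1*(-2) = 2)
n(q) = (249 + q)/(2*q) (n(q) = (249 + q)/((2*q)) = (249 + q)*(1/(2*q)) = (249 + q)/(2*q))
-4764419 + n(s*((-100 + M(0))*(57 - 98))) = -4764419 + (249 + 2*((-100 + 4)*(57 - 98)))/(2*((2*((-100 + 4)*(57 - 98))))) = -4764419 + (249 + 2*(-96*(-41)))/(2*((2*(-96*(-41))))) = -4764419 + (249 + 2*3936)/(2*((2*3936))) = -4764419 + (½)*(249 + 7872)/7872 = -4764419 + (½)*(1/7872)*8121 = -4764419 + 2707/5248 = -25003668205/5248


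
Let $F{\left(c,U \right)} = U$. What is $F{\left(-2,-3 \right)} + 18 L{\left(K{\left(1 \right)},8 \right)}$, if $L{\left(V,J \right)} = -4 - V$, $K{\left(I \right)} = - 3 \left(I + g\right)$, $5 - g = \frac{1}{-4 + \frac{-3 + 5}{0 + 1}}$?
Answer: $276$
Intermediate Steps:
$g = \frac{11}{2}$ ($g = 5 - \frac{1}{-4 + \frac{-3 + 5}{0 + 1}} = 5 - \frac{1}{-4 + \frac{2}{1}} = 5 - \frac{1}{-4 + 2 \cdot 1} = 5 - \frac{1}{-4 + 2} = 5 - \frac{1}{-2} = 5 - - \frac{1}{2} = 5 + \frac{1}{2} = \frac{11}{2} \approx 5.5$)
$K{\left(I \right)} = - \frac{33}{2} - 3 I$ ($K{\left(I \right)} = - 3 \left(I + \frac{11}{2}\right) = - 3 \left(\frac{11}{2} + I\right) = - \frac{33}{2} - 3 I$)
$F{\left(-2,-3 \right)} + 18 L{\left(K{\left(1 \right)},8 \right)} = -3 + 18 \left(-4 - \left(- \frac{33}{2} - 3\right)\right) = -3 + 18 \left(-4 - - \frac{39}{2}\right) = -3 + 18 \left(-4 + \frac{39}{2}\right) = -3 + 18 \cdot \frac{31}{2} = -3 + 279 = 276$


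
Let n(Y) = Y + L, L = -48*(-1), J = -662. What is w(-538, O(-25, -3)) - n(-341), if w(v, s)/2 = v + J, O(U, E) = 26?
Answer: -2107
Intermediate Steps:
L = 48
n(Y) = 48 + Y (n(Y) = Y + 48 = 48 + Y)
w(v, s) = -1324 + 2*v (w(v, s) = 2*(v - 662) = 2*(-662 + v) = -1324 + 2*v)
w(-538, O(-25, -3)) - n(-341) = (-1324 + 2*(-538)) - (48 - 341) = (-1324 - 1076) - 1*(-293) = -2400 + 293 = -2107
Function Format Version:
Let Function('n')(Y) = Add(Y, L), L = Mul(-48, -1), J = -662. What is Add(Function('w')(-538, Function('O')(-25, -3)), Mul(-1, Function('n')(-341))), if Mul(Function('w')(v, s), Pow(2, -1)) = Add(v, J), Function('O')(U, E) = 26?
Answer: -2107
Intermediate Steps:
L = 48
Function('n')(Y) = Add(48, Y) (Function('n')(Y) = Add(Y, 48) = Add(48, Y))
Function('w')(v, s) = Add(-1324, Mul(2, v)) (Function('w')(v, s) = Mul(2, Add(v, -662)) = Mul(2, Add(-662, v)) = Add(-1324, Mul(2, v)))
Add(Function('w')(-538, Function('O')(-25, -3)), Mul(-1, Function('n')(-341))) = Add(Add(-1324, Mul(2, -538)), Mul(-1, Add(48, -341))) = Add(Add(-1324, -1076), Mul(-1, -293)) = Add(-2400, 293) = -2107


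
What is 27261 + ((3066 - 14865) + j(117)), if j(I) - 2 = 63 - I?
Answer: 15410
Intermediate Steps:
j(I) = 65 - I (j(I) = 2 + (63 - I) = 65 - I)
27261 + ((3066 - 14865) + j(117)) = 27261 + ((3066 - 14865) + (65 - 1*117)) = 27261 + (-11799 + (65 - 117)) = 27261 + (-11799 - 52) = 27261 - 11851 = 15410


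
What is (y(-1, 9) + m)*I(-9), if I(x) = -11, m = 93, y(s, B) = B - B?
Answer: -1023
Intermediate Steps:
y(s, B) = 0
(y(-1, 9) + m)*I(-9) = (0 + 93)*(-11) = 93*(-11) = -1023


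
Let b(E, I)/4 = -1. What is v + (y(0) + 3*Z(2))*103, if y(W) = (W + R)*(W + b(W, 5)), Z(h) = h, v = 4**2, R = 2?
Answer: -190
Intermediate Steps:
v = 16
b(E, I) = -4 (b(E, I) = 4*(-1) = -4)
y(W) = (-4 + W)*(2 + W) (y(W) = (W + 2)*(W - 4) = (2 + W)*(-4 + W) = (-4 + W)*(2 + W))
v + (y(0) + 3*Z(2))*103 = 16 + ((-8 + 0**2 - 2*0) + 3*2)*103 = 16 + ((-8 + 0 + 0) + 6)*103 = 16 + (-8 + 6)*103 = 16 - 2*103 = 16 - 206 = -190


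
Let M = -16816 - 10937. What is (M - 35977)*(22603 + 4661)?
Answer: -1737534720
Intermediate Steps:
M = -27753
(M - 35977)*(22603 + 4661) = (-27753 - 35977)*(22603 + 4661) = -63730*27264 = -1737534720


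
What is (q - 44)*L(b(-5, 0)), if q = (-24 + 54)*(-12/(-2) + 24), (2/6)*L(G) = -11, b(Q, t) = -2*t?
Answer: -28248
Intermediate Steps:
L(G) = -33 (L(G) = 3*(-11) = -33)
q = 900 (q = 30*(-12*(-½) + 24) = 30*(6 + 24) = 30*30 = 900)
(q - 44)*L(b(-5, 0)) = (900 - 44)*(-33) = 856*(-33) = -28248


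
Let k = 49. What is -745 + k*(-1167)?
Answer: -57928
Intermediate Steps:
-745 + k*(-1167) = -745 + 49*(-1167) = -745 - 57183 = -57928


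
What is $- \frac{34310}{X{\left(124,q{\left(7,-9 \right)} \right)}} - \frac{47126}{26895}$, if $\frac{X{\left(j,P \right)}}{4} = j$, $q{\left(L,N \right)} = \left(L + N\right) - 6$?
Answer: $- \frac{473070973}{6669960} \approx -70.926$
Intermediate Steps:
$q{\left(L,N \right)} = -6 + L + N$
$X{\left(j,P \right)} = 4 j$
$- \frac{34310}{X{\left(124,q{\left(7,-9 \right)} \right)}} - \frac{47126}{26895} = - \frac{34310}{4 \cdot 124} - \frac{47126}{26895} = - \frac{34310}{496} - \frac{47126}{26895} = \left(-34310\right) \frac{1}{496} - \frac{47126}{26895} = - \frac{17155}{248} - \frac{47126}{26895} = - \frac{473070973}{6669960}$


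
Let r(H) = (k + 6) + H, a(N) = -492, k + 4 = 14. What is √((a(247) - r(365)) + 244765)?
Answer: 2*√60973 ≈ 493.85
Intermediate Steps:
k = 10 (k = -4 + 14 = 10)
r(H) = 16 + H (r(H) = (10 + 6) + H = 16 + H)
√((a(247) - r(365)) + 244765) = √((-492 - (16 + 365)) + 244765) = √((-492 - 1*381) + 244765) = √((-492 - 381) + 244765) = √(-873 + 244765) = √243892 = 2*√60973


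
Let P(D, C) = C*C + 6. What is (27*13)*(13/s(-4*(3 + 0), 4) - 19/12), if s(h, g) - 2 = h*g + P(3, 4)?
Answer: -5967/8 ≈ -745.88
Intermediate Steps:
P(D, C) = 6 + C**2 (P(D, C) = C**2 + 6 = 6 + C**2)
s(h, g) = 24 + g*h (s(h, g) = 2 + (h*g + (6 + 4**2)) = 2 + (g*h + (6 + 16)) = 2 + (g*h + 22) = 2 + (22 + g*h) = 24 + g*h)
(27*13)*(13/s(-4*(3 + 0), 4) - 19/12) = (27*13)*(13/(24 + 4*(-4*(3 + 0))) - 19/12) = 351*(13/(24 + 4*(-4*3)) - 19*1/12) = 351*(13/(24 + 4*(-12)) - 19/12) = 351*(13/(24 - 48) - 19/12) = 351*(13/(-24) - 19/12) = 351*(13*(-1/24) - 19/12) = 351*(-13/24 - 19/12) = 351*(-17/8) = -5967/8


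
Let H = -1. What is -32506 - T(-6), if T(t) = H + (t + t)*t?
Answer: -32577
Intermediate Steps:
T(t) = -1 + 2*t² (T(t) = -1 + (t + t)*t = -1 + (2*t)*t = -1 + 2*t²)
-32506 - T(-6) = -32506 - (-1 + 2*(-6)²) = -32506 - (-1 + 2*36) = -32506 - (-1 + 72) = -32506 - 1*71 = -32506 - 71 = -32577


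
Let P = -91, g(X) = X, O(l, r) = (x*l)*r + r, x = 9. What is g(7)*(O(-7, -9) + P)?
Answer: 3269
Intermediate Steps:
O(l, r) = r + 9*l*r (O(l, r) = (9*l)*r + r = 9*l*r + r = r + 9*l*r)
g(7)*(O(-7, -9) + P) = 7*(-9*(1 + 9*(-7)) - 91) = 7*(-9*(1 - 63) - 91) = 7*(-9*(-62) - 91) = 7*(558 - 91) = 7*467 = 3269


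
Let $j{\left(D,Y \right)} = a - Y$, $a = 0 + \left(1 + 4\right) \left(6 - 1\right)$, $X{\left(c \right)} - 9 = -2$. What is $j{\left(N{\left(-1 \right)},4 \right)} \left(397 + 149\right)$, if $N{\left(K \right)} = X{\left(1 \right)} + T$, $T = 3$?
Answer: $11466$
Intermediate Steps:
$X{\left(c \right)} = 7$ ($X{\left(c \right)} = 9 - 2 = 7$)
$a = 25$ ($a = 0 + 5 \cdot 5 = 0 + 25 = 25$)
$N{\left(K \right)} = 10$ ($N{\left(K \right)} = 7 + 3 = 10$)
$j{\left(D,Y \right)} = 25 - Y$
$j{\left(N{\left(-1 \right)},4 \right)} \left(397 + 149\right) = \left(25 - 4\right) \left(397 + 149\right) = \left(25 - 4\right) 546 = 21 \cdot 546 = 11466$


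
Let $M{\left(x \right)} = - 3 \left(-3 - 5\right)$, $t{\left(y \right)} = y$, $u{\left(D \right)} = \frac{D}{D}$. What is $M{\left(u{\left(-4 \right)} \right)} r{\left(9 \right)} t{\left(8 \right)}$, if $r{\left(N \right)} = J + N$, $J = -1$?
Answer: $1536$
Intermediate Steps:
$u{\left(D \right)} = 1$
$r{\left(N \right)} = -1 + N$
$M{\left(x \right)} = 24$ ($M{\left(x \right)} = \left(-3\right) \left(-8\right) = 24$)
$M{\left(u{\left(-4 \right)} \right)} r{\left(9 \right)} t{\left(8 \right)} = 24 \left(-1 + 9\right) 8 = 24 \cdot 8 \cdot 8 = 192 \cdot 8 = 1536$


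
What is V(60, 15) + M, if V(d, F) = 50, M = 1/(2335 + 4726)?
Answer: 353051/7061 ≈ 50.000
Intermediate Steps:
M = 1/7061 ≈ 0.00014162
V(60, 15) + M = 50 + 1/7061 = 353051/7061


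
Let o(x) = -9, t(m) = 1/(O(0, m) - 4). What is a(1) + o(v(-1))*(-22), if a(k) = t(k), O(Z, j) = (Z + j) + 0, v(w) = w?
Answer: 593/3 ≈ 197.67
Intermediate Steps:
O(Z, j) = Z + j
t(m) = 1/(-4 + m) (t(m) = 1/((0 + m) - 4) = 1/(m - 4) = 1/(-4 + m))
a(k) = 1/(-4 + k)
a(1) + o(v(-1))*(-22) = 1/(-4 + 1) - 9*(-22) = 1/(-3) + 198 = -1/3 + 198 = 593/3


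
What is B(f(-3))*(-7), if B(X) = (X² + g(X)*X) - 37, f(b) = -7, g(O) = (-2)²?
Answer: 112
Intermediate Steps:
g(O) = 4
B(X) = -37 + X² + 4*X (B(X) = (X² + 4*X) - 37 = -37 + X² + 4*X)
B(f(-3))*(-7) = (-37 + (-7)² + 4*(-7))*(-7) = (-37 + 49 - 28)*(-7) = -16*(-7) = 112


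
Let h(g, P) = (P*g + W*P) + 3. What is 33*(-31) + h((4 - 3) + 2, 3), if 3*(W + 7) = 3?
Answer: -1029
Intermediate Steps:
W = -6 (W = -7 + (1/3)*3 = -7 + 1 = -6)
h(g, P) = 3 - 6*P + P*g (h(g, P) = (P*g - 6*P) + 3 = (-6*P + P*g) + 3 = 3 - 6*P + P*g)
33*(-31) + h((4 - 3) + 2, 3) = 33*(-31) + (3 - 6*3 + 3*((4 - 3) + 2)) = -1023 + (3 - 18 + 3*(1 + 2)) = -1023 + (3 - 18 + 3*3) = -1023 + (3 - 18 + 9) = -1023 - 6 = -1029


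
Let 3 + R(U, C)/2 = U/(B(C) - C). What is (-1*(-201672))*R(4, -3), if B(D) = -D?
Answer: -941136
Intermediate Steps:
R(U, C) = -6 - U/C (R(U, C) = -6 + 2*(U/(-C - C)) = -6 + 2*(U/((-2*C))) = -6 + 2*(U*(-1/(2*C))) = -6 + 2*(-U/(2*C)) = -6 - U/C)
(-1*(-201672))*R(4, -3) = (-1*(-201672))*(-6 - 1*4/(-3)) = 201672*(-6 - 1*4*(-⅓)) = 201672*(-6 + 4/3) = 201672*(-14/3) = -941136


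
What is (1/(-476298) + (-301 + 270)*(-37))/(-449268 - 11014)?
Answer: -546313805/219231396036 ≈ -0.0024920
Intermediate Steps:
(1/(-476298) + (-301 + 270)*(-37))/(-449268 - 11014) = (-1/476298 - 31*(-37))/(-460282) = (-1/476298 + 1147)*(-1/460282) = (546313805/476298)*(-1/460282) = -546313805/219231396036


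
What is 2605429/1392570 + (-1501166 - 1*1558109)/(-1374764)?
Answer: 3921052290253/957227551740 ≈ 4.0963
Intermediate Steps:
2605429/1392570 + (-1501166 - 1*1558109)/(-1374764) = 2605429*(1/1392570) + (-1501166 - 1558109)*(-1/1374764) = 2605429/1392570 - 3059275*(-1/1374764) = 2605429/1392570 + 3059275/1374764 = 3921052290253/957227551740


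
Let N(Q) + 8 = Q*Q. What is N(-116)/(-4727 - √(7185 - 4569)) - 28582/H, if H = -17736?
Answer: -244438917445/198128084484 + 26896*√654/22341913 ≈ -1.2030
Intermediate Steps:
N(Q) = -8 + Q² (N(Q) = -8 + Q*Q = -8 + Q²)
N(-116)/(-4727 - √(7185 - 4569)) - 28582/H = (-8 + (-116)²)/(-4727 - √(7185 - 4569)) - 28582/(-17736) = (-8 + 13456)/(-4727 - √2616) - 28582*(-1/17736) = 13448/(-4727 - 2*√654) + 14291/8868 = 14291/8868 + 13448/(-4727 - 2*√654)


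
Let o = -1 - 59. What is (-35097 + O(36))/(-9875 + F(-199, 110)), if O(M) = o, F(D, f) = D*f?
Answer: 35157/31765 ≈ 1.1068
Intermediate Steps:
o = -60
O(M) = -60
(-35097 + O(36))/(-9875 + F(-199, 110)) = (-35097 - 60)/(-9875 - 199*110) = -35157/(-9875 - 21890) = -35157/(-31765) = -35157*(-1/31765) = 35157/31765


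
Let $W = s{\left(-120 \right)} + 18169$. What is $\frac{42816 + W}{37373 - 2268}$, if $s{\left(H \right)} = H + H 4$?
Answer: $\frac{12077}{7021} \approx 1.7201$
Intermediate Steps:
$s{\left(H \right)} = 5 H$ ($s{\left(H \right)} = H + 4 H = 5 H$)
$W = 17569$ ($W = 5 \left(-120\right) + 18169 = -600 + 18169 = 17569$)
$\frac{42816 + W}{37373 - 2268} = \frac{42816 + 17569}{37373 - 2268} = \frac{60385}{37373 - 2268} = \frac{60385}{35105} = 60385 \cdot \frac{1}{35105} = \frac{12077}{7021}$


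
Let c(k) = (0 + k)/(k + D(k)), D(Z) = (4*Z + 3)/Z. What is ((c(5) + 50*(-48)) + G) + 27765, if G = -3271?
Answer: 1060537/48 ≈ 22095.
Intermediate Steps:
D(Z) = (3 + 4*Z)/Z
c(k) = k/(4 + k + 3/k) (c(k) = (0 + k)/(k + (4 + 3/k)) = k/(4 + k + 3/k))
((c(5) + 50*(-48)) + G) + 27765 = ((5²/(3 + 5² + 4*5) + 50*(-48)) - 3271) + 27765 = ((25/(3 + 25 + 20) - 2400) - 3271) + 27765 = ((25/48 - 2400) - 3271) + 27765 = (-115175/48 - 3271) + 27765 = -272183/48 + 27765 = 1060537/48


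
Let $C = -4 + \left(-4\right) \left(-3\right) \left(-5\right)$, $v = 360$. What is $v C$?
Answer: $-23040$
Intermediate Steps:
$C = -64$ ($C = -4 + 12 \left(-5\right) = -4 - 60 = -64$)
$v C = 360 \left(-64\right) = -23040$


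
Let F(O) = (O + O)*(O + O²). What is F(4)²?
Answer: 25600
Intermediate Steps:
F(O) = 2*O*(O + O²) (F(O) = (2*O)*(O + O²) = 2*O*(O + O²))
F(4)² = (2*4²*(1 + 4))² = (2*16*5)² = 160² = 25600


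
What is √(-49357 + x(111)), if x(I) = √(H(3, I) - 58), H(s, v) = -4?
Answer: √(-49357 + I*√62) ≈ 0.018 + 222.16*I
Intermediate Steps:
x(I) = I*√62 (x(I) = √(-4 - 58) = √(-62) = I*√62)
√(-49357 + x(111)) = √(-49357 + I*√62)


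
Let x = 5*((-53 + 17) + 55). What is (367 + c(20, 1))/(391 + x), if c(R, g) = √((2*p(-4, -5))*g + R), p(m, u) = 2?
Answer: 367/486 + √6/243 ≈ 0.76522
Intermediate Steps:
c(R, g) = √(R + 4*g) (c(R, g) = √((2*2)*g + R) = √(4*g + R) = √(R + 4*g))
x = 95 (x = 5*(-36 + 55) = 5*19 = 95)
(367 + c(20, 1))/(391 + x) = (367 + √(20 + 4*1))/(391 + 95) = (367 + √(20 + 4))/486 = (367 + √24)*(1/486) = (367 + 2*√6)*(1/486) = 367/486 + √6/243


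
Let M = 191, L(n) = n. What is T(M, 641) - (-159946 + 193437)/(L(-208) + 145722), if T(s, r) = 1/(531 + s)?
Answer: -6008747/26265277 ≈ -0.22877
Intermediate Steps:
T(M, 641) - (-159946 + 193437)/(L(-208) + 145722) = 1/(531 + 191) - (-159946 + 193437)/(-208 + 145722) = 1/722 - 33491/145514 = -6008747/26265277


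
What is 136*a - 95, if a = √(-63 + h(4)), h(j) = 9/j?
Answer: -95 + 612*I*√3 ≈ -95.0 + 1060.0*I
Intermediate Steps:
a = 9*I*√3/2 (a = √(-63 + 9/4) = √(-243/4) = 9*I*√3/2 ≈ 7.7942*I)
136*a - 95 = 136*(9*I*√3/2) - 95 = 612*I*√3 - 95 = -95 + 612*I*√3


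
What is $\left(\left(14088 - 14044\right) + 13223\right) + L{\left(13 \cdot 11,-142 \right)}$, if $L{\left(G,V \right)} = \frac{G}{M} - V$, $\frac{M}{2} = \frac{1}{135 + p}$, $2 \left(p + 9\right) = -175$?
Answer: $\frac{64647}{4} \approx 16162.0$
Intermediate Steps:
$p = - \frac{193}{2}$ ($p = -9 + \frac{1}{2} \left(-175\right) = -9 - \frac{175}{2} = - \frac{193}{2} \approx -96.5$)
$M = \frac{4}{77}$ ($M = \frac{2}{135 - \frac{193}{2}} = \frac{2}{\frac{77}{2}} = 2 \cdot \frac{2}{77} = \frac{4}{77} \approx 0.051948$)
$L{\left(G,V \right)} = - V + \frac{77 G}{4}$ ($L{\left(G,V \right)} = \frac{G}{\frac{4}{77}} - V = G \frac{77}{4} - V = \frac{77 G}{4} - V = - V + \frac{77 G}{4}$)
$\left(\left(14088 - 14044\right) + 13223\right) + L{\left(13 \cdot 11,-142 \right)} = \left(\left(14088 - 14044\right) + 13223\right) - \left(-142 - \frac{77 \cdot 13 \cdot 11}{4}\right) = \left(44 + 13223\right) + \left(142 + \frac{77}{4} \cdot 143\right) = 13267 + \left(142 + \frac{11011}{4}\right) = 13267 + \frac{11579}{4} = \frac{64647}{4}$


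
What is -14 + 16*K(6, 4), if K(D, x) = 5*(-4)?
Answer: -334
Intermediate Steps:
K(D, x) = -20
-14 + 16*K(6, 4) = -14 + 16*(-20) = -14 - 320 = -334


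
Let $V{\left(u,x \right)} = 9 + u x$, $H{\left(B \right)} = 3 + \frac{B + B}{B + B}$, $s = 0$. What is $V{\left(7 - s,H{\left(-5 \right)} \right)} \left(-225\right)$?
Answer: $-8325$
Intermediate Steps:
$H{\left(B \right)} = 4$ ($H{\left(B \right)} = 3 + \frac{2 B}{2 B} = 3 + 2 B \frac{1}{2 B} = 3 + 1 = 4$)
$V{\left(7 - s,H{\left(-5 \right)} \right)} \left(-225\right) = \left(9 + \left(7 - 0\right) 4\right) \left(-225\right) = \left(9 + \left(7 + 0\right) 4\right) \left(-225\right) = \left(9 + 7 \cdot 4\right) \left(-225\right) = \left(9 + 28\right) \left(-225\right) = 37 \left(-225\right) = -8325$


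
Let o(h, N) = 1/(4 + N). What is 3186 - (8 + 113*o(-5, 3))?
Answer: 22133/7 ≈ 3161.9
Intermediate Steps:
3186 - (8 + 113*o(-5, 3)) = 3186 - (8 + 113/(4 + 3)) = 3186 - (8 + 113/7) = 3186 - 1*169/7 = 3186 - 169/7 = 22133/7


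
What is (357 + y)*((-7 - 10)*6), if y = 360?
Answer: -73134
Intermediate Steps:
(357 + y)*((-7 - 10)*6) = (357 + 360)*((-7 - 10)*6) = 717*(-17*6) = 717*(-102) = -73134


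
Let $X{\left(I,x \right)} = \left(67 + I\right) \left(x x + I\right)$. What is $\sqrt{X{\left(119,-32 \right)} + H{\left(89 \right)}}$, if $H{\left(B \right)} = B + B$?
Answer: $2 \sqrt{53194} \approx 461.28$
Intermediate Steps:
$X{\left(I,x \right)} = \left(67 + I\right) \left(I + x^{2}\right)$ ($X{\left(I,x \right)} = \left(67 + I\right) \left(x^{2} + I\right) = \left(67 + I\right) \left(I + x^{2}\right)$)
$H{\left(B \right)} = 2 B$
$\sqrt{X{\left(119,-32 \right)} + H{\left(89 \right)}} = \sqrt{\left(119^{2} + 67 \cdot 119 + 67 \left(-32\right)^{2} + 119 \left(-32\right)^{2}\right) + 2 \cdot 89} = \sqrt{\left(14161 + 7973 + 67 \cdot 1024 + 119 \cdot 1024\right) + 178} = \sqrt{\left(14161 + 7973 + 68608 + 121856\right) + 178} = \sqrt{212598 + 178} = \sqrt{212776} = 2 \sqrt{53194}$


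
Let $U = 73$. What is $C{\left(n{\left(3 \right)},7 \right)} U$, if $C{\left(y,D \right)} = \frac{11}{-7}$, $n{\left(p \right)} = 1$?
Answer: $- \frac{803}{7} \approx -114.71$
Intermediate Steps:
$C{\left(y,D \right)} = - \frac{11}{7}$ ($C{\left(y,D \right)} = 11 \left(- \frac{1}{7}\right) = - \frac{11}{7}$)
$C{\left(n{\left(3 \right)},7 \right)} U = \left(- \frac{11}{7}\right) 73 = - \frac{803}{7}$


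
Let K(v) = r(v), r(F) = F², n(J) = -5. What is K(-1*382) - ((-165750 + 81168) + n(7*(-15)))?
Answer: 230511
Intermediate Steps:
K(v) = v²
K(-1*382) - ((-165750 + 81168) + n(7*(-15))) = (-1*382)² - ((-165750 + 81168) - 5) = (-382)² - (-84582 - 5) = 145924 - 1*(-84587) = 145924 + 84587 = 230511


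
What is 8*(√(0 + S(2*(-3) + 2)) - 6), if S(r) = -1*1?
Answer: -48 + 8*I ≈ -48.0 + 8.0*I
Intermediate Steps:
S(r) = -1
8*(√(0 + S(2*(-3) + 2)) - 6) = 8*(√(0 - 1) - 6) = 8*(√(-1) - 6) = 8*(I - 6) = 8*(-6 + I) = -48 + 8*I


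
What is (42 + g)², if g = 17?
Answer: 3481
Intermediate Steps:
(42 + g)² = (42 + 17)² = 59² = 3481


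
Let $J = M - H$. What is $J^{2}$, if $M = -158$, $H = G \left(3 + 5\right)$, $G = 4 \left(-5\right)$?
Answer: $4$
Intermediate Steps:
$G = -20$
$H = -160$ ($H = - 20 \left(3 + 5\right) = \left(-20\right) 8 = -160$)
$J = 2$ ($J = -158 - -160 = -158 + 160 = 2$)
$J^{2} = 2^{2} = 4$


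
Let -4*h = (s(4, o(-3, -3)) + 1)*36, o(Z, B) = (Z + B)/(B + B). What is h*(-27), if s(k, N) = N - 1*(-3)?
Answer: 1215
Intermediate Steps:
o(Z, B) = (B + Z)/(2*B) (o(Z, B) = (B + Z)/((2*B)) = (B + Z)*(1/(2*B)) = (B + Z)/(2*B))
s(k, N) = 3 + N (s(k, N) = N + 3 = 3 + N)
h = -45 (h = -((3 + (½)*(-3 - 3)/(-3)) + 1)*36/4 = -((3 + (½)*(-⅓)*(-6)) + 1)*36/4 = -((3 + 1) + 1)*36/4 = -(4 + 1)*36/4 = -5*36/4 = -¼*180 = -45)
h*(-27) = -45*(-27) = 1215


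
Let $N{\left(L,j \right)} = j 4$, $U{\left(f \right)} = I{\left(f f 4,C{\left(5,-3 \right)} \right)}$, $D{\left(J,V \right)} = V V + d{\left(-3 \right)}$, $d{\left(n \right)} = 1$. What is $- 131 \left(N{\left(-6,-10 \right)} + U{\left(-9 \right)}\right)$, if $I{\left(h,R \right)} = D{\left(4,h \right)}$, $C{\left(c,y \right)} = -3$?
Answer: $-13746747$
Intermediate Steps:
$D{\left(J,V \right)} = 1 + V^{2}$ ($D{\left(J,V \right)} = V V + 1 = V^{2} + 1 = 1 + V^{2}$)
$I{\left(h,R \right)} = 1 + h^{2}$
$U{\left(f \right)} = 1 + 16 f^{4}$ ($U{\left(f \right)} = 1 + \left(f f 4\right)^{2} = 1 + \left(f^{2} \cdot 4\right)^{2} = 1 + \left(4 f^{2}\right)^{2} = 1 + 16 f^{4}$)
$N{\left(L,j \right)} = 4 j$
$- 131 \left(N{\left(-6,-10 \right)} + U{\left(-9 \right)}\right) = - 131 \left(4 \left(-10\right) + \left(1 + 16 \left(-9\right)^{4}\right)\right) = - 131 \left(-40 + \left(1 + 16 \cdot 6561\right)\right) = - 131 \left(-40 + \left(1 + 104976\right)\right) = - 131 \left(-40 + 104977\right) = \left(-131\right) 104937 = -13746747$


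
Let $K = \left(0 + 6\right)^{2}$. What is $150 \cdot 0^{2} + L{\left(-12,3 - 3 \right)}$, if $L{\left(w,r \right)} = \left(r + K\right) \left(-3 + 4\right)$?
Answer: $36$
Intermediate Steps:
$K = 36$ ($K = 6^{2} = 36$)
$L{\left(w,r \right)} = 36 + r$ ($L{\left(w,r \right)} = \left(r + 36\right) \left(-3 + 4\right) = \left(36 + r\right) 1 = 36 + r$)
$150 \cdot 0^{2} + L{\left(-12,3 - 3 \right)} = 150 \cdot 0^{2} + \left(36 + \left(3 - 3\right)\right) = 150 \cdot 0 + \left(36 + \left(3 - 3\right)\right) = 0 + \left(36 + 0\right) = 0 + 36 = 36$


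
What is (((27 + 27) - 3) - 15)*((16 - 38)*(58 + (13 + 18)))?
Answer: -70488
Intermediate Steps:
(((27 + 27) - 3) - 15)*((16 - 38)*(58 + (13 + 18))) = ((54 - 3) - 15)*(-22*(58 + 31)) = (51 - 15)*(-22*89) = 36*(-1958) = -70488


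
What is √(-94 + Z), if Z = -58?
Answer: 2*I*√38 ≈ 12.329*I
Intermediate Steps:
√(-94 + Z) = √(-94 - 58) = √(-152) = 2*I*√38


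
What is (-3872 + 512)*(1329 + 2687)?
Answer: -13493760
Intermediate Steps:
(-3872 + 512)*(1329 + 2687) = -3360*4016 = -13493760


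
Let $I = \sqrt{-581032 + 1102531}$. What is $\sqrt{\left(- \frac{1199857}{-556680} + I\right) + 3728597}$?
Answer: $\frac{\sqrt{288866342534791890 + 77473155600 \sqrt{521499}}}{278340} \approx 1931.1$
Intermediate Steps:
$I = \sqrt{521499} \approx 722.15$
$\sqrt{\left(- \frac{1199857}{-556680} + I\right) + 3728597} = \sqrt{\left(- \frac{1199857}{-556680} + \sqrt{521499}\right) + 3728597} = \sqrt{\left(\left(-1199857\right) \left(- \frac{1}{556680}\right) + \sqrt{521499}\right) + 3728597} = \sqrt{\left(\frac{1199857}{556680} + \sqrt{521499}\right) + 3728597} = \sqrt{\frac{2075636577817}{556680} + \sqrt{521499}}$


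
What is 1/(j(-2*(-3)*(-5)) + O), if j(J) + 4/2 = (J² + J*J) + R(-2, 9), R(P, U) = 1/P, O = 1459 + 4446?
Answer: 2/15405 ≈ 0.00012983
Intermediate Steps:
O = 5905
j(J) = -5/2 + 2*J² (j(J) = -2 + ((J² + J*J) + 1/(-2)) = -2 + ((J² + J²) - ½) = -2 + (2*J² - ½) = -2 + (-½ + 2*J²) = -5/2 + 2*J²)
1/(j(-2*(-3)*(-5)) + O) = 1/((-5/2 + 2*(-2*(-3)*(-5))²) + 5905) = 1/((-5/2 + 2*(6*(-5))²) + 5905) = 1/((-5/2 + 2*(-30)²) + 5905) = 1/((-5/2 + 2*900) + 5905) = 1/((-5/2 + 1800) + 5905) = 1/(3595/2 + 5905) = 1/(15405/2) = 2/15405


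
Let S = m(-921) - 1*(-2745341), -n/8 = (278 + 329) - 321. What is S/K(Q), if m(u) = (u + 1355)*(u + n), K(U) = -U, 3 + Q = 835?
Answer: -1352635/832 ≈ -1625.8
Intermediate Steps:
Q = 832 (Q = -3 + 835 = 832)
n = -2288 (n = -8*((278 + 329) - 321) = -8*(607 - 321) = -8*286 = -2288)
m(u) = (-2288 + u)*(1355 + u) (m(u) = (u + 1355)*(u - 2288) = (1355 + u)*(-2288 + u) = (-2288 + u)*(1355 + u))
S = 1352635 (S = (-3100240 + (-921)² - 933*(-921)) - 1*(-2745341) = (-3100240 + 848241 + 859293) + 2745341 = -1392706 + 2745341 = 1352635)
S/K(Q) = 1352635/((-1*832)) = 1352635/(-832) = 1352635*(-1/832) = -1352635/832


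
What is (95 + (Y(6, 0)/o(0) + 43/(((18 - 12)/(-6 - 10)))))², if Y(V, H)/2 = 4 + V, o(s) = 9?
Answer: 24649/81 ≈ 304.31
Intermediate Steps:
Y(V, H) = 8 + 2*V (Y(V, H) = 2*(4 + V) = 8 + 2*V)
(95 + (Y(6, 0)/o(0) + 43/(((18 - 12)/(-6 - 10)))))² = (95 + ((8 + 2*6)/9 + 43/(((18 - 12)/(-6 - 10)))))² = (95 + ((8 + 12)*(⅑) + 43/((6/(-16)))))² = (95 + (20*(⅑) + 43/((6*(-1/16)))))² = (95 + (20/9 + 43/(-3/8)))² = (95 + (20/9 + 43*(-8/3)))² = (95 + (20/9 - 344/3))² = (95 - 1012/9)² = (-157/9)² = 24649/81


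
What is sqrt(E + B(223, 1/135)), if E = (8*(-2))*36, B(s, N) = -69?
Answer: I*sqrt(645) ≈ 25.397*I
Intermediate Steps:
E = -576 (E = -16*36 = -576)
sqrt(E + B(223, 1/135)) = sqrt(-576 - 69) = sqrt(-645) = I*sqrt(645)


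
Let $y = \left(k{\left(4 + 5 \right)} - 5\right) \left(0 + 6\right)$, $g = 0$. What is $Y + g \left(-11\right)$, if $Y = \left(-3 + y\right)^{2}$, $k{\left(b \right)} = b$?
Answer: $441$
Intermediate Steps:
$y = 24$ ($y = \left(\left(4 + 5\right) - 5\right) \left(0 + 6\right) = \left(9 - 5\right) 6 = 4 \cdot 6 = 24$)
$Y = 441$ ($Y = \left(-3 + 24\right)^{2} = 21^{2} = 441$)
$Y + g \left(-11\right) = 441 + 0 \left(-11\right) = 441 + 0 = 441$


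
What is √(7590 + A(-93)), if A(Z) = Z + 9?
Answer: 3*√834 ≈ 86.637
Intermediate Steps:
A(Z) = 9 + Z
√(7590 + A(-93)) = √(7590 + (9 - 93)) = √(7590 - 84) = √7506 = 3*√834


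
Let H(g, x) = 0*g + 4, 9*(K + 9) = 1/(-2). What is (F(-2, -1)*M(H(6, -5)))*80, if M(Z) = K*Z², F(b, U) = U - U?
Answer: 0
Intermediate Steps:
K = -163/18 (K = -9 + (⅑)/(-2) = -9 + (⅑)*(-½) = -9 - 1/18 = -163/18 ≈ -9.0556)
H(g, x) = 4 (H(g, x) = 0 + 4 = 4)
F(b, U) = 0
M(Z) = -163*Z²/18
(F(-2, -1)*M(H(6, -5)))*80 = (0*(-163/18*4²))*80 = (0*(-163/18*16))*80 = (0*(-1304/9))*80 = 0*80 = 0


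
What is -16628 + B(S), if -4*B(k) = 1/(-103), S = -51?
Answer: -6850735/412 ≈ -16628.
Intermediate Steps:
B(k) = 1/412 (B(k) = -1/4/(-103) = -1/4*(-1/103) = 1/412)
-16628 + B(S) = -16628 + 1/412 = -6850735/412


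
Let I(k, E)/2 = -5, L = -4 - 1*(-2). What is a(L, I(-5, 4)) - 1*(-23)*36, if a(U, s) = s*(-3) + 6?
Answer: 864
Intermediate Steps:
L = -2 (L = -4 + 2 = -2)
I(k, E) = -10 (I(k, E) = 2*(-5) = -10)
a(U, s) = 6 - 3*s (a(U, s) = -3*s + 6 = 6 - 3*s)
a(L, I(-5, 4)) - 1*(-23)*36 = (6 - 3*(-10)) - 1*(-23)*36 = (6 + 30) + 23*36 = 36 + 828 = 864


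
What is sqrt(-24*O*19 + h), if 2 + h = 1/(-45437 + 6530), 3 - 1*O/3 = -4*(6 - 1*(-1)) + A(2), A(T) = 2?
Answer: I*sqrt(6672966887037)/12969 ≈ 199.18*I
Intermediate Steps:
O = 87 (O = 9 - 3*(-4*(6 - 1*(-1)) + 2) = 9 - 3*(-4*(6 + 1) + 2) = 9 - 3*(-4*7 + 2) = 9 - 3*(-28 + 2) = 9 - 3*(-26) = 9 + 78 = 87)
h = -77815/38907 (h = -2 + 1/(-45437 + 6530) = -2 + 1/(-38907) = -2 - 1/38907 = -77815/38907 ≈ -2.0000)
sqrt(-24*O*19 + h) = sqrt(-24*87*19 - 77815/38907) = sqrt(-2088*19 - 77815/38907) = sqrt(-39672 - 77815/38907) = sqrt(-1543596319/38907) = I*sqrt(6672966887037)/12969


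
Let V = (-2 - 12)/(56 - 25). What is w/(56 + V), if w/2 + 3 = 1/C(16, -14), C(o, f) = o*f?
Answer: -20863/192864 ≈ -0.10817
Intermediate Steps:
C(o, f) = f*o
V = -14/31 ≈ -0.45161
w = -673/112 (w = -6 + 2/((-14*16)) = -6 + 2/(-224) = -6 + 2*(-1/224) = -6 - 1/112 = -673/112 ≈ -6.0089)
w/(56 + V) = -673/(112*(56 - 14/31)) = -673/(112*1722/31) = -673/112*31/1722 = -20863/192864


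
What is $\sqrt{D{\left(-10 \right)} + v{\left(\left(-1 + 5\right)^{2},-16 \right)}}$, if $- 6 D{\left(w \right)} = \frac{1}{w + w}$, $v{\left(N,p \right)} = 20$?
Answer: $\frac{49 \sqrt{30}}{60} \approx 4.4731$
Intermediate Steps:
$D{\left(w \right)} = - \frac{1}{12 w}$ ($D{\left(w \right)} = - \frac{1}{6 \left(w + w\right)} = - \frac{1}{6 \cdot 2 w} = - \frac{\frac{1}{2} \frac{1}{w}}{6} = - \frac{1}{12 w}$)
$\sqrt{D{\left(-10 \right)} + v{\left(\left(-1 + 5\right)^{2},-16 \right)}} = \sqrt{- \frac{1}{12 \left(-10\right)} + 20} = \sqrt{\left(- \frac{1}{12}\right) \left(- \frac{1}{10}\right) + 20} = \sqrt{\frac{1}{120} + 20} = \sqrt{\frac{2401}{120}} = \frac{49 \sqrt{30}}{60}$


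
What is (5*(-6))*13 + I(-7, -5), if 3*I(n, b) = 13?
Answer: -1157/3 ≈ -385.67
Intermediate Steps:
I(n, b) = 13/3 (I(n, b) = (⅓)*13 = 13/3)
(5*(-6))*13 + I(-7, -5) = (5*(-6))*13 + 13/3 = -30*13 + 13/3 = -390 + 13/3 = -1157/3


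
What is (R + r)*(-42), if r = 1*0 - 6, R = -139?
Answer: 6090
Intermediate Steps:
r = -6 (r = 0 - 6 = -6)
(R + r)*(-42) = (-139 - 6)*(-42) = -145*(-42) = 6090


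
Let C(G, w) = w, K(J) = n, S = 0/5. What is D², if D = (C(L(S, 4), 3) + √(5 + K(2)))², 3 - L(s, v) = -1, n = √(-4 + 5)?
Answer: (3 + √6)⁴ ≈ 881.91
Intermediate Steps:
n = 1 (n = √1 = 1)
S = 0 (S = 0*(⅕) = 0)
K(J) = 1
L(s, v) = 4 (L(s, v) = 3 - 1*(-1) = 3 + 1 = 4)
D = (3 + √6)² (D = (3 + √(5 + 1))² = (3 + √6)² ≈ 29.697)
D² = ((3 + √6)²)² = (3 + √6)⁴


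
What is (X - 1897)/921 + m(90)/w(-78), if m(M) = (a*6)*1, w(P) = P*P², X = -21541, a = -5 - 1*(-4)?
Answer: -617919125/24281244 ≈ -25.448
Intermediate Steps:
a = -1 (a = -5 + 4 = -1)
w(P) = P³
m(M) = -6 (m(M) = -1*6*1 = -6*1 = -6)
(X - 1897)/921 + m(90)/w(-78) = (-21541 - 1897)/921 - 6/((-78)³) = -23438*1/921 - 6/(-474552) = -23438/921 - 6*(-1/474552) = -23438/921 + 1/79092 = -617919125/24281244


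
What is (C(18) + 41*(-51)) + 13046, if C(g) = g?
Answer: 10973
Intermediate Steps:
(C(18) + 41*(-51)) + 13046 = (18 + 41*(-51)) + 13046 = (18 - 2091) + 13046 = -2073 + 13046 = 10973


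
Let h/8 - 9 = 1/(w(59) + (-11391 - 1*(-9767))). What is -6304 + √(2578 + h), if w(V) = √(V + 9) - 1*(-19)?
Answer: -6304 + √(4253242 - 5300*√17)/√(1605 - 2*√17) ≈ -6252.5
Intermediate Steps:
w(V) = 19 + √(9 + V) (w(V) = √(9 + V) + 19 = 19 + √(9 + V))
h = 72 + 8/(-1605 + 2*√17) (h = 72 + 8/((19 + √(9 + 59)) + (-11391 - 1*(-9767))) = 72 + 8/((19 + √68) + (-11391 + 9767)) = 72 + 8/((19 + 2*√17) - 1624) = 72 + 8/(-1605 + 2*√17) ≈ 71.995)
-6304 + √(2578 + h) = -6304 + √(2578 + (185456064/2575957 - 16*√17/2575957)) = -6304 + √(6826273210/2575957 - 16*√17/2575957)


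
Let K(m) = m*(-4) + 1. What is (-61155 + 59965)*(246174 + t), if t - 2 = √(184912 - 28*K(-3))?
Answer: -292949440 - 30940*√273 ≈ -2.9346e+8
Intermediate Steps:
K(m) = 1 - 4*m (K(m) = -4*m + 1 = 1 - 4*m)
t = 2 + 26*√273 (t = 2 + √(184912 - 28*(1 - 4*(-3))) = 2 + √(184912 - 28*(1 + 12)) = 2 + √(184912 - 28*13) = 2 + √(184912 - 364) = 2 + √184548 = 2 + 26*√273 ≈ 431.59)
(-61155 + 59965)*(246174 + t) = (-61155 + 59965)*(246174 + (2 + 26*√273)) = -1190*(246176 + 26*√273) = -292949440 - 30940*√273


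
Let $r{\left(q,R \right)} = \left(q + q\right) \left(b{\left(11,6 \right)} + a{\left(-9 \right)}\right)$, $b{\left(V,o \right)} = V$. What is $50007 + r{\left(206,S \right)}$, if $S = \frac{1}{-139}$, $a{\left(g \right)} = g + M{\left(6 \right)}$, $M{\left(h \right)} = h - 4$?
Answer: $51655$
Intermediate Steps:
$M{\left(h \right)} = -4 + h$
$a{\left(g \right)} = 2 + g$ ($a{\left(g \right)} = g + \left(-4 + 6\right) = g + 2 = 2 + g$)
$S = - \frac{1}{139} \approx -0.0071942$
$r{\left(q,R \right)} = 8 q$ ($r{\left(q,R \right)} = \left(q + q\right) \left(11 + \left(2 - 9\right)\right) = 2 q \left(11 - 7\right) = 2 q 4 = 8 q$)
$50007 + r{\left(206,S \right)} = 50007 + 8 \cdot 206 = 50007 + 1648 = 51655$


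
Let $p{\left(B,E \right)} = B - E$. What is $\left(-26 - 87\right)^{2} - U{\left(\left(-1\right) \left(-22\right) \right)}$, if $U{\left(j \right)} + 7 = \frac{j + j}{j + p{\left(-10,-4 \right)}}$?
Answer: $\frac{51093}{4} \approx 12773.0$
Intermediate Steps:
$U{\left(j \right)} = -7 + \frac{2 j}{-6 + j}$ ($U{\left(j \right)} = -7 + \frac{j + j}{j - 6} = -7 + \frac{2 j}{j + \left(-10 + 4\right)} = -7 + \frac{2 j}{j - 6} = -7 + \frac{2 j}{-6 + j}$)
$\left(-26 - 87\right)^{2} - U{\left(\left(-1\right) \left(-22\right) \right)} = \left(-26 - 87\right)^{2} - \frac{42 - 5 \left(\left(-1\right) \left(-22\right)\right)}{-6 - -22} = \left(-113\right)^{2} - \frac{42 - 110}{-6 + 22} = 12769 - \frac{42 - 110}{16} = 12769 - \frac{1}{16} \left(-68\right) = 12769 - - \frac{17}{4} = 12769 + \frac{17}{4} = \frac{51093}{4}$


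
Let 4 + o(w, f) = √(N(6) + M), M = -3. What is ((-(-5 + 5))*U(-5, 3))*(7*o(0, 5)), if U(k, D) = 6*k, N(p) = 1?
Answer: 0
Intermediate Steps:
o(w, f) = -4 + I*√2 (o(w, f) = -4 + √(1 - 3) = -4 + √(-2) = -4 + I*√2)
((-(-5 + 5))*U(-5, 3))*(7*o(0, 5)) = ((-(-5 + 5))*(6*(-5)))*(7*(-4 + I*√2)) = (-1*0*(-30))*(-28 + 7*I*√2) = (0*(-30))*(-28 + 7*I*√2) = 0*(-28 + 7*I*√2) = 0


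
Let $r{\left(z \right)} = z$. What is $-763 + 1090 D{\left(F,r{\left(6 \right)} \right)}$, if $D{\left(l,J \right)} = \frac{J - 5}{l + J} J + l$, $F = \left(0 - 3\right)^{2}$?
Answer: $9483$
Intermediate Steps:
$F = 9$ ($F = \left(0 - 3\right)^{2} = \left(-3\right)^{2} = 9$)
$D{\left(l,J \right)} = l + \frac{J \left(-5 + J\right)}{J + l}$ ($D{\left(l,J \right)} = \frac{-5 + J}{J + l} J + l = \frac{J \left(-5 + J\right)}{J + l} + l = l + \frac{J \left(-5 + J\right)}{J + l}$)
$-763 + 1090 D{\left(F,r{\left(6 \right)} \right)} = -763 + 1090 \frac{6^{2} + 9^{2} - 30 + 6 \cdot 9}{6 + 9} = -763 + 1090 \frac{36 + 81 - 30 + 54}{15} = -763 + 1090 \cdot \frac{1}{15} \cdot 141 = -763 + 1090 \cdot \frac{47}{5} = -763 + 10246 = 9483$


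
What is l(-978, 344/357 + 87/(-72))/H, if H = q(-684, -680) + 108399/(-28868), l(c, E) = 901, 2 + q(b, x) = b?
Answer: -26010068/19911847 ≈ -1.3063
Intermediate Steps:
q(b, x) = -2 + b
H = -19911847/28868 (H = (-2 - 684) + 108399/(-28868) = -686 + 108399*(-1/28868) = -686 - 108399/28868 = -19911847/28868 ≈ -689.75)
l(-978, 344/357 + 87/(-72))/H = 901/(-19911847/28868) = 901*(-28868/19911847) = -26010068/19911847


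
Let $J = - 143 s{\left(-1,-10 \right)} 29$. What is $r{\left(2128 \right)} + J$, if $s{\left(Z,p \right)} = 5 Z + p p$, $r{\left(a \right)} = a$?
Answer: $-391837$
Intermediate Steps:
$s{\left(Z,p \right)} = p^{2} + 5 Z$ ($s{\left(Z,p \right)} = 5 Z + p^{2} = p^{2} + 5 Z$)
$J = -393965$ ($J = - 143 \left(\left(-10\right)^{2} + 5 \left(-1\right)\right) 29 = - 143 \left(100 - 5\right) 29 = \left(-143\right) 95 \cdot 29 = \left(-13585\right) 29 = -393965$)
$r{\left(2128 \right)} + J = 2128 - 393965 = -391837$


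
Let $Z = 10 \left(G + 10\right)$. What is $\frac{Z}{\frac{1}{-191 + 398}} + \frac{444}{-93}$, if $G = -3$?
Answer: $\frac{449042}{31} \approx 14485.0$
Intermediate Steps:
$Z = 70$ ($Z = 10 \left(-3 + 10\right) = 10 \cdot 7 = 70$)
$\frac{Z}{\frac{1}{-191 + 398}} + \frac{444}{-93} = \frac{70}{\frac{1}{-191 + 398}} + \frac{444}{-93} = \frac{70}{\frac{1}{207}} + 444 \left(- \frac{1}{93}\right) = 70 \frac{1}{\frac{1}{207}} - \frac{148}{31} = 70 \cdot 207 - \frac{148}{31} = 14490 - \frac{148}{31} = \frac{449042}{31}$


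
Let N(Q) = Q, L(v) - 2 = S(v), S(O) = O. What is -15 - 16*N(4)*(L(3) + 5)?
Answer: -655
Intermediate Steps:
L(v) = 2 + v
-15 - 16*N(4)*(L(3) + 5) = -15 - 64*((2 + 3) + 5) = -15 - 64*(5 + 5) = -15 - 64*10 = -15 - 16*40 = -15 - 640 = -655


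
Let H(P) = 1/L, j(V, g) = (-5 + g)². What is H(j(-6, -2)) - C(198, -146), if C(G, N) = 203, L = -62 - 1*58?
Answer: -24361/120 ≈ -203.01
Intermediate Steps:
L = -120 (L = -62 - 58 = -120)
H(P) = -1/120 (H(P) = 1/(-120) = -1/120)
H(j(-6, -2)) - C(198, -146) = -1/120 - 1*203 = -1/120 - 203 = -24361/120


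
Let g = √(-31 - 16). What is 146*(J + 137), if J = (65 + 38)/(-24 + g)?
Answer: 12100334/623 - 15038*I*√47/623 ≈ 19423.0 - 165.48*I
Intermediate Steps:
g = I*√47 (g = √(-47) = I*√47 ≈ 6.8557*I)
J = 103/(-24 + I*√47) (J = (65 + 38)/(-24 + I*√47) = 103/(-24 + I*√47) ≈ -3.9679 - 1.1334*I)
146*(J + 137) = 146*((-2472/623 - 103*I*√47/623) + 137) = 146*(82879/623 - 103*I*√47/623) = 12100334/623 - 15038*I*√47/623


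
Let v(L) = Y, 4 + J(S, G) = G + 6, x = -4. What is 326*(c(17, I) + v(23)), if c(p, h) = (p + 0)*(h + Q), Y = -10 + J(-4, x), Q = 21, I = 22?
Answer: 234394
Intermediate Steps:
J(S, G) = 2 + G (J(S, G) = -4 + (G + 6) = -4 + (6 + G) = 2 + G)
Y = -12 (Y = -10 + (2 - 4) = -10 - 2 = -12)
c(p, h) = p*(21 + h) (c(p, h) = (p + 0)*(h + 21) = p*(21 + h))
v(L) = -12
326*(c(17, I) + v(23)) = 326*(17*(21 + 22) - 12) = 326*(17*43 - 12) = 326*(731 - 12) = 326*719 = 234394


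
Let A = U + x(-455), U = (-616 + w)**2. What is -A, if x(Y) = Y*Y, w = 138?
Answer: -435509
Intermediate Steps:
x(Y) = Y**2
U = 228484 (U = (-616 + 138)**2 = (-478)**2 = 228484)
A = 435509 (A = 228484 + (-455)**2 = 228484 + 207025 = 435509)
-A = -1*435509 = -435509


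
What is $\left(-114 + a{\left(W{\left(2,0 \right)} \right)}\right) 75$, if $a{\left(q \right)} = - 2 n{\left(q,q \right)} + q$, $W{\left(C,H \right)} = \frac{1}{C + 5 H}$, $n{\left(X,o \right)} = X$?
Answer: $- \frac{17175}{2} \approx -8587.5$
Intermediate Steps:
$a{\left(q \right)} = - q$ ($a{\left(q \right)} = - 2 q + q = - q$)
$\left(-114 + a{\left(W{\left(2,0 \right)} \right)}\right) 75 = \left(-114 - \frac{1}{2 + 5 \cdot 0}\right) 75 = \left(-114 - \frac{1}{2 + 0}\right) 75 = \left(-114 - \frac{1}{2}\right) 75 = \left(- \frac{229}{2}\right) 75 = - \frac{17175}{2}$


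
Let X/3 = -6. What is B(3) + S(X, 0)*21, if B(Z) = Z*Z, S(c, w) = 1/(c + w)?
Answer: 47/6 ≈ 7.8333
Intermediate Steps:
X = -18 (X = 3*(-6) = -18)
B(Z) = Z**2
B(3) + S(X, 0)*21 = 3**2 + 21/(-18 + 0) = 9 + 21/(-18) = 9 - 1/18*21 = 9 - 7/6 = 47/6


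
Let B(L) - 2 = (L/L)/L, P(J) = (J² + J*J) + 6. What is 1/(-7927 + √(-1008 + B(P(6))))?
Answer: -618306/4901390129 - I*√6120426/4901390129 ≈ -0.00012615 - 5.0474e-7*I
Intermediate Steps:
P(J) = 6 + 2*J² (P(J) = (J² + J²) + 6 = 2*J² + 6 = 6 + 2*J²)
B(L) = 2 + 1/L (B(L) = 2 + (L/L)/L = 2 + 1/L)
1/(-7927 + √(-1008 + B(P(6)))) = 1/(-7927 + √(-1008 + (2 + 1/(6 + 2*6²)))) = 1/(-7927 + √(-1008 + (2 + 1/(6 + 2*36)))) = 1/(-7927 + √(-1008 + (2 + 1/(6 + 72)))) = 1/(-7927 + √(-1008 + (2 + 1/78))) = 1/(-7927 + √(-1008 + 157/78)) = 1/(-7927 + √(-78467/78)) = 1/(-7927 + I*√6120426/78)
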